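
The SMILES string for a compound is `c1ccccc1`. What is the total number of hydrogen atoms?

6

Atom tally by fragment:
  benzene ring core → C:6 H:6
Element totals:
  C: 6
  H: 6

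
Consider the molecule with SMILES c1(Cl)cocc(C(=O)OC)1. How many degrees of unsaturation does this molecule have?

4

Atom tally by fragment:
  furan ring core → C:4 H:4 O:1
  (− 2 ring H displaced by substituents)
  + Cl → Cl:1
  + COOCH3 → C:2 H:3 O:2
Element totals:
  C: 6
  H: 5
  Cl: 1
  O: 3
Molecular formula: C6H5ClO3.
DoU = (2C + 2 + N − H − X) / 2 = (2·6 + 2 + 0 − 5 − 1) / 2 = 4.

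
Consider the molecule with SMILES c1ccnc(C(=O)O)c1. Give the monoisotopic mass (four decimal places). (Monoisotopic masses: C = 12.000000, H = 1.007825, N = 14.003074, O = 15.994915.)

123.0320

Atom tally by fragment:
  pyridine ring core → C:5 H:5 N:1
  (− 1 ring H displaced by substituents)
  + COOH → C:1 H:1 O:2
Element totals:
  C: 6
  H: 5
  N: 1
  O: 2
Molecular formula: C6H5NO2.
  M = 6(12.0) + 5(1.007825) + 14.003074 + 2(15.994915)
    = 72.000000 + 5.039125 + 14.003074 + 31.989830 = 123.032029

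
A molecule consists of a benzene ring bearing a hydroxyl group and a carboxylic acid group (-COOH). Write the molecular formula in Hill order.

Atom tally by fragment:
  benzene ring core → C:6 H:6
  (− 2 ring H displaced by substituents)
  + OH → O:1 H:1
  + COOH → C:1 H:1 O:2
Element totals:
  C: 7
  H: 6
  O: 3

C7H6O3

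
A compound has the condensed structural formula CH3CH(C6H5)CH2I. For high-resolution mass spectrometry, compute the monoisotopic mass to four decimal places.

245.9905

Element totals:
  C: 9
  H: 11
  I: 1
Molecular formula: C9H11I.
  M = 9(12.0) + 11(1.007825) + 126.904472
    = 108.000000 + 11.086075 + 126.904472 = 245.990547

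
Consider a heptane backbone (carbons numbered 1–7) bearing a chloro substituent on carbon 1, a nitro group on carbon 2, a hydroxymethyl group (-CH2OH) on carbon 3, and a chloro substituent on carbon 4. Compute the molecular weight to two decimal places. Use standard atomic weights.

Atom tally by fragment:
  ClCH2 → C:1 H:2 Cl:1
  CH(NO2) → C:1 H:1 N:1 O:2
  CH(CH2OH) → C:2 H:4 O:1
  CH(Cl) → C:1 H:1 Cl:1
  CH2 → C:1 H:2
  CH2 → C:1 H:2
  CH3 → C:1 H:3
Element totals:
  C: 8
  H: 15
  Cl: 2
  N: 1
  O: 3
Molecular formula: C8H15Cl2NO3.
  M = 8(12.011) + 15(1.008) + 2(35.45) + 14.007 + 3(15.999)
    = 96.088 + 15.120 + 70.900 + 14.007 + 47.997 = 244.112

244.11 g/mol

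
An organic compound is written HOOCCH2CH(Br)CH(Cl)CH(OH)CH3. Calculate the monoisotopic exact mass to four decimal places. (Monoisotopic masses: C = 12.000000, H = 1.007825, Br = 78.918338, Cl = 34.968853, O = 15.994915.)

Atom tally by fragment:
  HOOCCH2 → C:2 H:3 O:2
  CH(Br) → C:1 H:1 Br:1
  CH(Cl) → C:1 H:1 Cl:1
  CH(OH) → C:1 H:2 O:1
  CH3 → C:1 H:3
Element totals:
  C: 6
  H: 10
  Br: 1
  Cl: 1
  O: 3
Molecular formula: C6H10BrClO3.
  M = 6(12.0) + 10(1.007825) + 78.918338 + 34.968853 + 3(15.994915)
    = 72.000000 + 10.078250 + 78.918338 + 34.968853 + 47.984745 = 243.950186

243.9502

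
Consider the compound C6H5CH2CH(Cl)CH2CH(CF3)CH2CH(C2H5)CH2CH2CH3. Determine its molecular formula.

Atom tally by fragment:
  C6H5CH2 → C:7 H:7
  CH(Cl) → C:1 H:1 Cl:1
  CH2 → C:1 H:2
  CH(CF3) → C:2 H:1 F:3
  CH2 → C:1 H:2
  CH(C2H5) → C:3 H:6
  CH2 → C:1 H:2
  CH2 → C:1 H:2
  CH3 → C:1 H:3
Element totals:
  C: 18
  H: 26
  Cl: 1
  F: 3

C18H26ClF3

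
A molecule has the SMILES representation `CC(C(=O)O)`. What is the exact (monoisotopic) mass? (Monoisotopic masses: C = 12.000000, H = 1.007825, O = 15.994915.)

74.0368

Atom tally by fragment:
  CH3 → C:1 H:3
  CH2COOH → C:2 H:3 O:2
Element totals:
  C: 3
  H: 6
  O: 2
Molecular formula: C3H6O2.
  M = 3(12.0) + 6(1.007825) + 2(15.994915)
    = 36.000000 + 6.046950 + 31.989830 = 74.036780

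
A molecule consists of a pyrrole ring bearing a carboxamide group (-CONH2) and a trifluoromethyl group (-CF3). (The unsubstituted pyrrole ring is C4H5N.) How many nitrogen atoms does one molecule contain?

Atom tally by fragment:
  pyrrole ring core → C:4 H:5 N:1
  (− 2 ring H displaced by substituents)
  + CONH2 → C:1 H:2 O:1 N:1
  + CF3 → C:1 F:3
Element totals:
  C: 6
  H: 5
  F: 3
  N: 2
  O: 1

2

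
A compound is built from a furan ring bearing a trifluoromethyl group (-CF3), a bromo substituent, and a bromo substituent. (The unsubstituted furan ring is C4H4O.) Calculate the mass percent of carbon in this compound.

Atom tally by fragment:
  furan ring core → C:4 H:4 O:1
  (− 3 ring H displaced by substituents)
  + CF3 → C:1 F:3
  + Br → Br:1
  + Br → Br:1
Element totals:
  C: 5
  H: 1
  Br: 2
  F: 3
  O: 1
Molecular formula: C5HBr2F3O.
Molar mass = 293.864 g/mol.
Mass from C: 5 × 12.011 = 60.055 g/mol.
%C = 60.055 / 293.864 × 100 = 20.44%.

20.44%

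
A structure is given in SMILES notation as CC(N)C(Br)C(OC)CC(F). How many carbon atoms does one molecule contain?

7

Atom tally by fragment:
  CH3 → C:1 H:3
  CH(NH2) → C:1 H:3 N:1
  CH(Br) → C:1 H:1 Br:1
  CH(OCH3) → C:2 H:4 O:1
  CH2 → C:1 H:2
  CH2F → C:1 H:2 F:1
Element totals:
  C: 7
  H: 15
  Br: 1
  F: 1
  N: 1
  O: 1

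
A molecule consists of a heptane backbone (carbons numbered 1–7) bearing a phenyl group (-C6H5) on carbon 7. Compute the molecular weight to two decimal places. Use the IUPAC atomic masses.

176.30 g/mol

Atom tally by fragment:
  CH3 → C:1 H:3
  CH2 → C:1 H:2
  CH2 → C:1 H:2
  CH2 → C:1 H:2
  CH2 → C:1 H:2
  CH2 → C:1 H:2
  CH2C6H5 → C:7 H:7
Element totals:
  C: 13
  H: 20
Molecular formula: C13H20.
  M = 13(12.011) + 20(1.008)
    = 156.143 + 20.160 = 176.303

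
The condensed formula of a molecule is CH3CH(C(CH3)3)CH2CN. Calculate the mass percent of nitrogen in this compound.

11.19%

Element totals:
  C: 8
  H: 15
  N: 1
Molecular formula: C8H15N.
Molar mass = 125.215 g/mol.
Mass from N: 1 × 14.007 = 14.007 g/mol.
%N = 14.007 / 125.215 × 100 = 11.19%.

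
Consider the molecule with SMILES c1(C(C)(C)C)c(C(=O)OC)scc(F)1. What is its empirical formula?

Atom tally by fragment:
  thiophene ring core → C:4 H:4 S:1
  (− 3 ring H displaced by substituents)
  + C(CH3)3 → C:4 H:9
  + COOCH3 → C:2 H:3 O:2
  + F → F:1
Element totals:
  C: 10
  H: 13
  F: 1
  O: 2
  S: 1
Molecular formula: C10H13FO2S.
gcd of subscripts (10, 1, 13, 2, 1) = 1, so the empirical formula equals the molecular formula.

C10H13FO2S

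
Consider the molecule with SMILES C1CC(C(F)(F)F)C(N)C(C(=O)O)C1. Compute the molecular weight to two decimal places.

211.18 g/mol

Atom tally by fragment:
  cyclohexane ring core → C:6 H:12
  (− 3 ring H displaced by substituents)
  + CF3 → C:1 F:3
  + NH2 → N:1 H:2
  + COOH → C:1 H:1 O:2
Element totals:
  C: 8
  H: 12
  F: 3
  N: 1
  O: 2
Molecular formula: C8H12F3NO2.
  M = 8(12.011) + 12(1.008) + 3(18.998) + 14.007 + 2(15.999)
    = 96.088 + 12.096 + 56.994 + 14.007 + 31.998 = 211.183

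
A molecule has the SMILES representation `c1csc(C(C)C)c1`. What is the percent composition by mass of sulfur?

25.40%

Atom tally by fragment:
  thiophene ring core → C:4 H:4 S:1
  (− 1 ring H displaced by substituents)
  + CH(CH3)2 → C:3 H:7
Element totals:
  C: 7
  H: 10
  S: 1
Molecular formula: C7H10S.
Molar mass = 126.217 g/mol.
Mass from S: 1 × 32.06 = 32.060 g/mol.
%S = 32.060 / 126.217 × 100 = 25.40%.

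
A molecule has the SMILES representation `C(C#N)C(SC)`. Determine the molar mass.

Atom tally by fragment:
  NCCH2 → C:2 H:2 N:1
  CH2SCH3 → C:2 H:5 S:1
Element totals:
  C: 4
  H: 7
  N: 1
  S: 1
Molecular formula: C4H7NS.
  M = 4(12.011) + 7(1.008) + 14.007 + 32.06
    = 48.044 + 7.056 + 14.007 + 32.060 = 101.167

101.17 g/mol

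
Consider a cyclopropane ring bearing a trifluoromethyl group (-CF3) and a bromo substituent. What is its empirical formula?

C4H4BrF3

Atom tally by fragment:
  cyclopropane ring core → C:3 H:6
  (− 2 ring H displaced by substituents)
  + CF3 → C:1 F:3
  + Br → Br:1
Element totals:
  C: 4
  H: 4
  Br: 1
  F: 3
Molecular formula: C4H4BrF3.
gcd of subscripts (1, 4, 3, 4) = 1, so the empirical formula equals the molecular formula.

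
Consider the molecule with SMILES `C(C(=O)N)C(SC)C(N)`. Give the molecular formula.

C5H12N2OS

Atom tally by fragment:
  H2NOCCH2 → C:2 H:4 O:1 N:1
  CH(SCH3) → C:2 H:4 S:1
  CH2NH2 → C:1 H:4 N:1
Element totals:
  C: 5
  H: 12
  N: 2
  O: 1
  S: 1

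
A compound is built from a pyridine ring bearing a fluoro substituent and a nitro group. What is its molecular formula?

Atom tally by fragment:
  pyridine ring core → C:5 H:5 N:1
  (− 2 ring H displaced by substituents)
  + F → F:1
  + NO2 → N:1 O:2
Element totals:
  C: 5
  H: 3
  F: 1
  N: 2
  O: 2

C5H3FN2O2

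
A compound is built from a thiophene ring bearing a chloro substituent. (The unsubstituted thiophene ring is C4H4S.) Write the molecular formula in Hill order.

C4H3ClS

Atom tally by fragment:
  thiophene ring core → C:4 H:4 S:1
  (− 1 ring H displaced by substituents)
  + Cl → Cl:1
Element totals:
  C: 4
  H: 3
  Cl: 1
  S: 1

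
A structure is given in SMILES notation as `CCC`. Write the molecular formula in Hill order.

C3H8

Atom tally by fragment:
  CH3 → C:1 H:3
  CH2 → C:1 H:2
  CH3 → C:1 H:3
Element totals:
  C: 3
  H: 8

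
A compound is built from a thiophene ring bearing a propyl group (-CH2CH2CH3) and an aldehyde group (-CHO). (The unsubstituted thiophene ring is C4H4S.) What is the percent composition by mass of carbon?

62.30%

Atom tally by fragment:
  thiophene ring core → C:4 H:4 S:1
  (− 2 ring H displaced by substituents)
  + CH2CH2CH3 → C:3 H:7
  + CHO → C:1 H:1 O:1
Element totals:
  C: 8
  H: 10
  O: 1
  S: 1
Molecular formula: C8H10OS.
Molar mass = 154.227 g/mol.
Mass from C: 8 × 12.011 = 96.088 g/mol.
%C = 96.088 / 154.227 × 100 = 62.30%.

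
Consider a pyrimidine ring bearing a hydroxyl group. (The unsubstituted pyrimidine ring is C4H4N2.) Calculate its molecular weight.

96.09 g/mol

Atom tally by fragment:
  pyrimidine ring core → C:4 H:4 N:2
  (− 1 ring H displaced by substituents)
  + OH → O:1 H:1
Element totals:
  C: 4
  H: 4
  N: 2
  O: 1
Molecular formula: C4H4N2O.
  M = 4(12.011) + 4(1.008) + 2(14.007) + 15.999
    = 48.044 + 4.032 + 28.014 + 15.999 = 96.089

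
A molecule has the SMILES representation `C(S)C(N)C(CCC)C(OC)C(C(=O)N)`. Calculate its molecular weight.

234.36 g/mol

Atom tally by fragment:
  HSCH2 → C:1 H:3 S:1
  CH(NH2) → C:1 H:3 N:1
  CH(CH2CH2CH3) → C:4 H:8
  CH(OCH3) → C:2 H:4 O:1
  CH2CONH2 → C:2 H:4 O:1 N:1
Element totals:
  C: 10
  H: 22
  N: 2
  O: 2
  S: 1
Molecular formula: C10H22N2O2S.
  M = 10(12.011) + 22(1.008) + 2(14.007) + 2(15.999) + 32.06
    = 120.110 + 22.176 + 28.014 + 31.998 + 32.060 = 234.358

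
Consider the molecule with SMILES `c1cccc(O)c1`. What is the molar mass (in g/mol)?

94.11 g/mol

Atom tally by fragment:
  benzene ring core → C:6 H:6
  (− 1 ring H displaced by substituents)
  + OH → O:1 H:1
Element totals:
  C: 6
  H: 6
  O: 1
Molecular formula: C6H6O.
  M = 6(12.011) + 6(1.008) + 15.999
    = 72.066 + 6.048 + 15.999 = 94.113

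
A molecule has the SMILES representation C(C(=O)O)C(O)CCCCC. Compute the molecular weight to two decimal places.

Atom tally by fragment:
  HOOCCH2 → C:2 H:3 O:2
  CH(OH) → C:1 H:2 O:1
  CH2 → C:1 H:2
  CH2 → C:1 H:2
  CH2 → C:1 H:2
  CH2 → C:1 H:2
  CH3 → C:1 H:3
Element totals:
  C: 8
  H: 16
  O: 3
Molecular formula: C8H16O3.
  M = 8(12.011) + 16(1.008) + 3(15.999)
    = 96.088 + 16.128 + 47.997 = 160.213

160.21 g/mol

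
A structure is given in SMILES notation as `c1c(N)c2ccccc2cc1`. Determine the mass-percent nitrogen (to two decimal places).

Atom tally by fragment:
  naphthalene ring system core → C:10 H:8
  (− 1 ring H displaced by substituents)
  + NH2 → N:1 H:2
Element totals:
  C: 10
  H: 9
  N: 1
Molecular formula: C10H9N.
Molar mass = 143.189 g/mol.
Mass from N: 1 × 14.007 = 14.007 g/mol.
%N = 14.007 / 143.189 × 100 = 9.78%.

9.78%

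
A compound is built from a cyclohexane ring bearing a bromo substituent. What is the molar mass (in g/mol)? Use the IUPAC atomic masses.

Atom tally by fragment:
  cyclohexane ring core → C:6 H:12
  (− 1 ring H displaced by substituents)
  + Br → Br:1
Element totals:
  C: 6
  H: 11
  Br: 1
Molecular formula: C6H11Br.
  M = 6(12.011) + 11(1.008) + 79.904
    = 72.066 + 11.088 + 79.904 = 163.058

163.06 g/mol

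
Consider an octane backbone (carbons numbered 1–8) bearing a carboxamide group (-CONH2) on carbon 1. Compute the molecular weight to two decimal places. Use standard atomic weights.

Atom tally by fragment:
  H2NOCCH2 → C:2 H:4 O:1 N:1
  CH2 → C:1 H:2
  CH2 → C:1 H:2
  CH2 → C:1 H:2
  CH2 → C:1 H:2
  CH2 → C:1 H:2
  CH2 → C:1 H:2
  CH3 → C:1 H:3
Element totals:
  C: 9
  H: 19
  N: 1
  O: 1
Molecular formula: C9H19NO.
  M = 9(12.011) + 19(1.008) + 14.007 + 15.999
    = 108.099 + 19.152 + 14.007 + 15.999 = 157.257

157.26 g/mol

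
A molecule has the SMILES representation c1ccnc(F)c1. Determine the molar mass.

Atom tally by fragment:
  pyridine ring core → C:5 H:5 N:1
  (− 1 ring H displaced by substituents)
  + F → F:1
Element totals:
  C: 5
  H: 4
  F: 1
  N: 1
Molecular formula: C5H4FN.
  M = 5(12.011) + 4(1.008) + 18.998 + 14.007
    = 60.055 + 4.032 + 18.998 + 14.007 = 97.092

97.09 g/mol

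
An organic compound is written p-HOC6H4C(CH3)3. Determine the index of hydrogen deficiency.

4

Element totals:
  C: 10
  H: 14
  O: 1
Molecular formula: C10H14O.
DoU = (2C + 2 + N − H − X) / 2 = (2·10 + 2 + 0 − 14 − 0) / 2 = 4.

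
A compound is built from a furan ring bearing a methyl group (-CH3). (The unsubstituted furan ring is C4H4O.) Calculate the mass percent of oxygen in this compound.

Atom tally by fragment:
  furan ring core → C:4 H:4 O:1
  (− 1 ring H displaced by substituents)
  + CH3 → C:1 H:3
Element totals:
  C: 5
  H: 6
  O: 1
Molecular formula: C5H6O.
Molar mass = 82.102 g/mol.
Mass from O: 1 × 15.999 = 15.999 g/mol.
%O = 15.999 / 82.102 × 100 = 19.49%.

19.49%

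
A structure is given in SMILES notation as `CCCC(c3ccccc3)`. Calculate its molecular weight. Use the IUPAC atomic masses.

134.22 g/mol

Atom tally by fragment:
  CH3 → C:1 H:3
  CH2 → C:1 H:2
  CH2 → C:1 H:2
  CH2C6H5 → C:7 H:7
Element totals:
  C: 10
  H: 14
Molecular formula: C10H14.
  M = 10(12.011) + 14(1.008)
    = 120.110 + 14.112 = 134.222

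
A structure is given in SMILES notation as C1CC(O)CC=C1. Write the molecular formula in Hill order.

Atom tally by fragment:
  cyclohexene ring core → C:6 H:10
  (− 1 ring H displaced by substituents)
  + OH → O:1 H:1
Element totals:
  C: 6
  H: 10
  O: 1

C6H10O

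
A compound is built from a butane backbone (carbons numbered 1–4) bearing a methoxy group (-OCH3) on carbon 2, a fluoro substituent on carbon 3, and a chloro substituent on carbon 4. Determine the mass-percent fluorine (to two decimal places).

Atom tally by fragment:
  CH3 → C:1 H:3
  CH(OCH3) → C:2 H:4 O:1
  CH(F) → C:1 H:1 F:1
  CH2Cl → C:1 H:2 Cl:1
Element totals:
  C: 5
  H: 10
  Cl: 1
  F: 1
  O: 1
Molecular formula: C5H10ClFO.
Molar mass = 140.582 g/mol.
Mass from F: 1 × 18.998 = 18.998 g/mol.
%F = 18.998 / 140.582 × 100 = 13.51%.

13.51%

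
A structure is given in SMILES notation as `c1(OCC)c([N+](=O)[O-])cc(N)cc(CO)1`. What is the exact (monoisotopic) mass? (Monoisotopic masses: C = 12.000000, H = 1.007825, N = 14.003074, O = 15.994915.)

Atom tally by fragment:
  benzene ring core → C:6 H:6
  (− 4 ring H displaced by substituents)
  + OC2H5 → C:2 H:5 O:1
  + NO2 → N:1 O:2
  + NH2 → N:1 H:2
  + CH2OH → C:1 H:3 O:1
Element totals:
  C: 9
  H: 12
  N: 2
  O: 4
Molecular formula: C9H12N2O4.
  M = 9(12.0) + 12(1.007825) + 2(14.003074) + 4(15.994915)
    = 108.000000 + 12.093900 + 28.006148 + 63.979660 = 212.079708

212.0797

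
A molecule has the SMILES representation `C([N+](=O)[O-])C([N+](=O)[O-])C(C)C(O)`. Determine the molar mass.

Atom tally by fragment:
  O2NCH2 → C:1 H:2 N:1 O:2
  CH(NO2) → C:1 H:1 N:1 O:2
  CH(CH3) → C:2 H:4
  CH2OH → C:1 H:3 O:1
Element totals:
  C: 5
  H: 10
  N: 2
  O: 5
Molecular formula: C5H10N2O5.
  M = 5(12.011) + 10(1.008) + 2(14.007) + 5(15.999)
    = 60.055 + 10.080 + 28.014 + 79.995 = 178.144

178.14 g/mol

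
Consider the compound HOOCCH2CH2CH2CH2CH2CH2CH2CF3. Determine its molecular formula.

Atom tally by fragment:
  HOOCCH2 → C:2 H:3 O:2
  CH2 → C:1 H:2
  CH2 → C:1 H:2
  CH2 → C:1 H:2
  CH2 → C:1 H:2
  CH2 → C:1 H:2
  CH2CF3 → C:2 H:2 F:3
Element totals:
  C: 9
  H: 15
  F: 3
  O: 2

C9H15F3O2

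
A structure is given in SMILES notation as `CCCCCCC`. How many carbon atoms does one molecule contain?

Atom tally by fragment:
  CH3 → C:1 H:3
  CH2 → C:1 H:2
  CH2 → C:1 H:2
  CH2 → C:1 H:2
  CH2 → C:1 H:2
  CH2 → C:1 H:2
  CH3 → C:1 H:3
Element totals:
  C: 7
  H: 16

7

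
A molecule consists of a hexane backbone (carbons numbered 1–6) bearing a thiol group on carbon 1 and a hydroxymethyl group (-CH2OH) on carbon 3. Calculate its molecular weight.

Atom tally by fragment:
  HSCH2 → C:1 H:3 S:1
  CH2 → C:1 H:2
  CH(CH2OH) → C:2 H:4 O:1
  CH2 → C:1 H:2
  CH2 → C:1 H:2
  CH3 → C:1 H:3
Element totals:
  C: 7
  H: 16
  O: 1
  S: 1
Molecular formula: C7H16OS.
  M = 7(12.011) + 16(1.008) + 15.999 + 32.06
    = 84.077 + 16.128 + 15.999 + 32.060 = 148.264

148.26 g/mol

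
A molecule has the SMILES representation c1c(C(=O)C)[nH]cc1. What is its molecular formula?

C6H7NO

Atom tally by fragment:
  pyrrole ring core → C:4 H:5 N:1
  (− 1 ring H displaced by substituents)
  + COCH3 → C:2 H:3 O:1
Element totals:
  C: 6
  H: 7
  N: 1
  O: 1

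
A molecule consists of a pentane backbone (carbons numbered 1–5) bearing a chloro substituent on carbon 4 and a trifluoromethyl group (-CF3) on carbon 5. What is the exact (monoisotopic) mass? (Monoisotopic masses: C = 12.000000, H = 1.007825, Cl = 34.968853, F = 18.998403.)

174.0423

Atom tally by fragment:
  CH3 → C:1 H:3
  CH2 → C:1 H:2
  CH2 → C:1 H:2
  CH(Cl) → C:1 H:1 Cl:1
  CH2CF3 → C:2 H:2 F:3
Element totals:
  C: 6
  H: 10
  Cl: 1
  F: 3
Molecular formula: C6H10ClF3.
  M = 6(12.0) + 10(1.007825) + 34.968853 + 3(18.998403)
    = 72.000000 + 10.078250 + 34.968853 + 56.995209 = 174.042312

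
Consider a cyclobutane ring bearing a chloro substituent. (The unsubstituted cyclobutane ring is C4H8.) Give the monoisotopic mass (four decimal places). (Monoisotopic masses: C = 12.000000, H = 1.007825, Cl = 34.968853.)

Atom tally by fragment:
  cyclobutane ring core → C:4 H:8
  (− 1 ring H displaced by substituents)
  + Cl → Cl:1
Element totals:
  C: 4
  H: 7
  Cl: 1
Molecular formula: C4H7Cl.
  M = 4(12.0) + 7(1.007825) + 34.968853
    = 48.000000 + 7.054775 + 34.968853 = 90.023628

90.0236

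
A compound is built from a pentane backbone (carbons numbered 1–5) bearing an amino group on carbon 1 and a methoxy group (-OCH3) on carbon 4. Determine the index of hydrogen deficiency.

0

Atom tally by fragment:
  H2NCH2 → C:1 H:4 N:1
  CH2 → C:1 H:2
  CH2 → C:1 H:2
  CH(OCH3) → C:2 H:4 O:1
  CH3 → C:1 H:3
Element totals:
  C: 6
  H: 15
  N: 1
  O: 1
Molecular formula: C6H15NO.
DoU = (2C + 2 + N − H − X) / 2 = (2·6 + 2 + 1 − 15 − 0) / 2 = 0.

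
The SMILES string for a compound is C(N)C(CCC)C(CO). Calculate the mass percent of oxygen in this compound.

Atom tally by fragment:
  H2NCH2 → C:1 H:4 N:1
  CH(CH2CH2CH3) → C:4 H:8
  CH2CH2OH → C:2 H:5 O:1
Element totals:
  C: 7
  H: 17
  N: 1
  O: 1
Molecular formula: C7H17NO.
Molar mass = 131.219 g/mol.
Mass from O: 1 × 15.999 = 15.999 g/mol.
%O = 15.999 / 131.219 × 100 = 12.19%.

12.19%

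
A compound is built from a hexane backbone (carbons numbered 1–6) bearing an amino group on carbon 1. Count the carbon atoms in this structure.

Atom tally by fragment:
  H2NCH2 → C:1 H:4 N:1
  CH2 → C:1 H:2
  CH2 → C:1 H:2
  CH2 → C:1 H:2
  CH2 → C:1 H:2
  CH3 → C:1 H:3
Element totals:
  C: 6
  H: 15
  N: 1

6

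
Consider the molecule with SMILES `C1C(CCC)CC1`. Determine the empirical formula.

Atom tally by fragment:
  cyclobutane ring core → C:4 H:8
  (− 1 ring H displaced by substituents)
  + CH2CH2CH3 → C:3 H:7
Element totals:
  C: 7
  H: 14
Molecular formula: C7H14.
gcd of subscripts = 7; dividing each by 7:
  C: 7/7 = 1
  H: 14/7 = 2

CH2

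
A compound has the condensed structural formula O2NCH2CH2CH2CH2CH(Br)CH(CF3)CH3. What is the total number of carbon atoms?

Element totals:
  C: 8
  H: 13
  Br: 1
  F: 3
  N: 1
  O: 2

8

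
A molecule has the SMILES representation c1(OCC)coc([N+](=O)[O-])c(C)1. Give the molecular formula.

C7H9NO4

Atom tally by fragment:
  furan ring core → C:4 H:4 O:1
  (− 3 ring H displaced by substituents)
  + OC2H5 → C:2 H:5 O:1
  + NO2 → N:1 O:2
  + CH3 → C:1 H:3
Element totals:
  C: 7
  H: 9
  N: 1
  O: 4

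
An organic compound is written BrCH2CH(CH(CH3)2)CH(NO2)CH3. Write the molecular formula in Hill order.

Atom tally by fragment:
  BrCH2 → C:1 H:2 Br:1
  CH(CH(CH3)2) → C:4 H:8
  CH(NO2) → C:1 H:1 N:1 O:2
  CH3 → C:1 H:3
Element totals:
  C: 7
  H: 14
  Br: 1
  N: 1
  O: 2

C7H14BrNO2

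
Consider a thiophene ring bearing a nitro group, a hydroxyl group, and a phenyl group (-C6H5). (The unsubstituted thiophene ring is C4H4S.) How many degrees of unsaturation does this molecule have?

8

Atom tally by fragment:
  thiophene ring core → C:4 H:4 S:1
  (− 3 ring H displaced by substituents)
  + NO2 → N:1 O:2
  + OH → O:1 H:1
  + C6H5 → C:6 H:5
Element totals:
  C: 10
  H: 7
  N: 1
  O: 3
  S: 1
Molecular formula: C10H7NO3S.
DoU = (2C + 2 + N − H − X) / 2 = (2·10 + 2 + 1 − 7 − 0) / 2 = 8.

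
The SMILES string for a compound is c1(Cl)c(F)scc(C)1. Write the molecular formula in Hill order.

Atom tally by fragment:
  thiophene ring core → C:4 H:4 S:1
  (− 3 ring H displaced by substituents)
  + Cl → Cl:1
  + F → F:1
  + CH3 → C:1 H:3
Element totals:
  C: 5
  H: 4
  Cl: 1
  F: 1
  S: 1

C5H4ClFS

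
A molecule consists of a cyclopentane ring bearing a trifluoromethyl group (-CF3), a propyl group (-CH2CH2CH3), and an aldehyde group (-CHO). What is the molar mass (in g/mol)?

Atom tally by fragment:
  cyclopentane ring core → C:5 H:10
  (− 3 ring H displaced by substituents)
  + CF3 → C:1 F:3
  + CH2CH2CH3 → C:3 H:7
  + CHO → C:1 H:1 O:1
Element totals:
  C: 10
  H: 15
  F: 3
  O: 1
Molecular formula: C10H15F3O.
  M = 10(12.011) + 15(1.008) + 3(18.998) + 15.999
    = 120.110 + 15.120 + 56.994 + 15.999 = 208.223

208.22 g/mol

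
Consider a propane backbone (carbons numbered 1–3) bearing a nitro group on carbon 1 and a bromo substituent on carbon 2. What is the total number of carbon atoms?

Atom tally by fragment:
  O2NCH2 → C:1 H:2 N:1 O:2
  CH(Br) → C:1 H:1 Br:1
  CH3 → C:1 H:3
Element totals:
  C: 3
  H: 6
  Br: 1
  N: 1
  O: 2

3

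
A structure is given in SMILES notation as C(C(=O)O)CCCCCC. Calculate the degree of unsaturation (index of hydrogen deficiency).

1

Atom tally by fragment:
  HOOCCH2 → C:2 H:3 O:2
  CH2 → C:1 H:2
  CH2 → C:1 H:2
  CH2 → C:1 H:2
  CH2 → C:1 H:2
  CH2 → C:1 H:2
  CH3 → C:1 H:3
Element totals:
  C: 8
  H: 16
  O: 2
Molecular formula: C8H16O2.
DoU = (2C + 2 + N − H − X) / 2 = (2·8 + 2 + 0 − 16 − 0) / 2 = 1.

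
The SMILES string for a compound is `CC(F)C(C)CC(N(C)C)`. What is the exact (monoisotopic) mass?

Atom tally by fragment:
  CH3 → C:1 H:3
  CH(F) → C:1 H:1 F:1
  CH(CH3) → C:2 H:4
  CH2 → C:1 H:2
  CH2N(CH3)2 → C:3 H:8 N:1
Element totals:
  C: 8
  H: 18
  F: 1
  N: 1
Molecular formula: C8H18FN.
  M = 8(12.0) + 18(1.007825) + 18.998403 + 14.003074
    = 96.000000 + 18.140850 + 18.998403 + 14.003074 = 147.142327

147.1423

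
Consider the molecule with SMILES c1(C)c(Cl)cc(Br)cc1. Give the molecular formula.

Atom tally by fragment:
  benzene ring core → C:6 H:6
  (− 3 ring H displaced by substituents)
  + CH3 → C:1 H:3
  + Cl → Cl:1
  + Br → Br:1
Element totals:
  C: 7
  H: 6
  Br: 1
  Cl: 1

C7H6BrCl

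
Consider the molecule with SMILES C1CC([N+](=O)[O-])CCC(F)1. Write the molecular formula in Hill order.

C6H10FNO2

Atom tally by fragment:
  cyclohexane ring core → C:6 H:12
  (− 2 ring H displaced by substituents)
  + NO2 → N:1 O:2
  + F → F:1
Element totals:
  C: 6
  H: 10
  F: 1
  N: 1
  O: 2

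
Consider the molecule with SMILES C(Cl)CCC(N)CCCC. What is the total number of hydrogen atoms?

18

Atom tally by fragment:
  ClCH2 → C:1 H:2 Cl:1
  CH2 → C:1 H:2
  CH2 → C:1 H:2
  CH(NH2) → C:1 H:3 N:1
  CH2 → C:1 H:2
  CH2 → C:1 H:2
  CH2 → C:1 H:2
  CH3 → C:1 H:3
Element totals:
  C: 8
  H: 18
  Cl: 1
  N: 1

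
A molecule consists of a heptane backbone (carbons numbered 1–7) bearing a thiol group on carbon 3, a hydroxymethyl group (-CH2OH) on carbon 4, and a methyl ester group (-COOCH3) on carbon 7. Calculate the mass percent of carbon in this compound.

Atom tally by fragment:
  CH3 → C:1 H:3
  CH2 → C:1 H:2
  CH(SH) → C:1 H:2 S:1
  CH(CH2OH) → C:2 H:4 O:1
  CH2 → C:1 H:2
  CH2 → C:1 H:2
  CH2COOCH3 → C:3 H:5 O:2
Element totals:
  C: 10
  H: 20
  O: 3
  S: 1
Molecular formula: C10H20O3S.
Molar mass = 220.327 g/mol.
Mass from C: 10 × 12.011 = 120.110 g/mol.
%C = 120.110 / 220.327 × 100 = 54.51%.

54.51%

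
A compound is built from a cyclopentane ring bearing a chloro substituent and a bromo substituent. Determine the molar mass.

183.47 g/mol

Atom tally by fragment:
  cyclopentane ring core → C:5 H:10
  (− 2 ring H displaced by substituents)
  + Cl → Cl:1
  + Br → Br:1
Element totals:
  C: 5
  H: 8
  Br: 1
  Cl: 1
Molecular formula: C5H8BrCl.
  M = 5(12.011) + 8(1.008) + 79.904 + 35.45
    = 60.055 + 8.064 + 79.904 + 35.450 = 183.473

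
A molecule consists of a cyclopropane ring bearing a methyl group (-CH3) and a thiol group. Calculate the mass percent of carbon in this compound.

54.49%

Atom tally by fragment:
  cyclopropane ring core → C:3 H:6
  (− 2 ring H displaced by substituents)
  + CH3 → C:1 H:3
  + SH → S:1 H:1
Element totals:
  C: 4
  H: 8
  S: 1
Molecular formula: C4H8S.
Molar mass = 88.168 g/mol.
Mass from C: 4 × 12.011 = 48.044 g/mol.
%C = 48.044 / 88.168 × 100 = 54.49%.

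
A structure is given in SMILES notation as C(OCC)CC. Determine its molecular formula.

Atom tally by fragment:
  C2H5OCH2 → C:3 H:7 O:1
  CH2 → C:1 H:2
  CH3 → C:1 H:3
Element totals:
  C: 5
  H: 12
  O: 1

C5H12O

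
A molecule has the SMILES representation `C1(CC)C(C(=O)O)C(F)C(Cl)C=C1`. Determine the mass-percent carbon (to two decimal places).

Atom tally by fragment:
  cyclohexene ring core → C:6 H:10
  (− 4 ring H displaced by substituents)
  + C2H5 → C:2 H:5
  + COOH → C:1 H:1 O:2
  + F → F:1
  + Cl → Cl:1
Element totals:
  C: 9
  H: 12
  Cl: 1
  F: 1
  O: 2
Molecular formula: C9H12ClFO2.
Molar mass = 206.641 g/mol.
Mass from C: 9 × 12.011 = 108.099 g/mol.
%C = 108.099 / 206.641 × 100 = 52.31%.

52.31%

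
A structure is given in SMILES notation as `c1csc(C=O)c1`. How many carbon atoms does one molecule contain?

5

Atom tally by fragment:
  thiophene ring core → C:4 H:4 S:1
  (− 1 ring H displaced by substituents)
  + CHO → C:1 H:1 O:1
Element totals:
  C: 5
  H: 4
  O: 1
  S: 1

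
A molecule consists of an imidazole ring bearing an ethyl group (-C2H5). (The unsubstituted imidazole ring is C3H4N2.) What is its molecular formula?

Atom tally by fragment:
  imidazole ring core → C:3 H:4 N:2
  (− 1 ring H displaced by substituents)
  + C2H5 → C:2 H:5
Element totals:
  C: 5
  H: 8
  N: 2

C5H8N2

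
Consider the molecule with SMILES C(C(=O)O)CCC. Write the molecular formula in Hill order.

Atom tally by fragment:
  HOOCCH2 → C:2 H:3 O:2
  CH2 → C:1 H:2
  CH2 → C:1 H:2
  CH3 → C:1 H:3
Element totals:
  C: 5
  H: 10
  O: 2

C5H10O2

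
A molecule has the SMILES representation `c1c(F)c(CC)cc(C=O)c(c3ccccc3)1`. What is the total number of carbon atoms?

Atom tally by fragment:
  benzene ring core → C:6 H:6
  (− 4 ring H displaced by substituents)
  + F → F:1
  + C2H5 → C:2 H:5
  + CHO → C:1 H:1 O:1
  + C6H5 → C:6 H:5
Element totals:
  C: 15
  H: 13
  F: 1
  O: 1

15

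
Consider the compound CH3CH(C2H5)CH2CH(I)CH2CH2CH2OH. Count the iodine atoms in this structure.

1

Atom tally by fragment:
  CH3 → C:1 H:3
  CH(C2H5) → C:3 H:6
  CH2 → C:1 H:2
  CH(I) → C:1 H:1 I:1
  CH2 → C:1 H:2
  CH2CH2OH → C:2 H:5 O:1
Element totals:
  C: 9
  H: 19
  I: 1
  O: 1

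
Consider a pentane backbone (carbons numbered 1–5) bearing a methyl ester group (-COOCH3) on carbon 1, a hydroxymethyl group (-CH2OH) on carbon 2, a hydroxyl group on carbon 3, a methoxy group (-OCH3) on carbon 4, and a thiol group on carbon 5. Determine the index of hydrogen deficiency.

1

Atom tally by fragment:
  CH3OOCCH2 → C:3 H:5 O:2
  CH(CH2OH) → C:2 H:4 O:1
  CH(OH) → C:1 H:2 O:1
  CH(OCH3) → C:2 H:4 O:1
  CH2SH → C:1 H:3 S:1
Element totals:
  C: 9
  H: 18
  O: 5
  S: 1
Molecular formula: C9H18O5S.
DoU = (2C + 2 + N − H − X) / 2 = (2·9 + 2 + 0 − 18 − 0) / 2 = 1.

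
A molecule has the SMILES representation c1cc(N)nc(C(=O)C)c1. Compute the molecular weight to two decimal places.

136.15 g/mol

Atom tally by fragment:
  pyridine ring core → C:5 H:5 N:1
  (− 2 ring H displaced by substituents)
  + NH2 → N:1 H:2
  + COCH3 → C:2 H:3 O:1
Element totals:
  C: 7
  H: 8
  N: 2
  O: 1
Molecular formula: C7H8N2O.
  M = 7(12.011) + 8(1.008) + 2(14.007) + 15.999
    = 84.077 + 8.064 + 28.014 + 15.999 = 136.154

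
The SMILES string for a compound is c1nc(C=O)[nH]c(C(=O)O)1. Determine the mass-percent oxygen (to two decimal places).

Atom tally by fragment:
  imidazole ring core → C:3 H:4 N:2
  (− 2 ring H displaced by substituents)
  + CHO → C:1 H:1 O:1
  + COOH → C:1 H:1 O:2
Element totals:
  C: 5
  H: 4
  N: 2
  O: 3
Molecular formula: C5H4N2O3.
Molar mass = 140.098 g/mol.
Mass from O: 3 × 15.999 = 47.997 g/mol.
%O = 47.997 / 140.098 × 100 = 34.26%.

34.26%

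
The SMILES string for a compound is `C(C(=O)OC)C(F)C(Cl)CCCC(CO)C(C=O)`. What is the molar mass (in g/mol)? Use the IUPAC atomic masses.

282.74 g/mol

Atom tally by fragment:
  CH3OOCCH2 → C:3 H:5 O:2
  CH(F) → C:1 H:1 F:1
  CH(Cl) → C:1 H:1 Cl:1
  CH2 → C:1 H:2
  CH2 → C:1 H:2
  CH2 → C:1 H:2
  CH(CH2OH) → C:2 H:4 O:1
  CH2CHO → C:2 H:3 O:1
Element totals:
  C: 12
  H: 20
  Cl: 1
  F: 1
  O: 4
Molecular formula: C12H20ClFO4.
  M = 12(12.011) + 20(1.008) + 35.45 + 18.998 + 4(15.999)
    = 144.132 + 20.160 + 35.450 + 18.998 + 63.996 = 282.736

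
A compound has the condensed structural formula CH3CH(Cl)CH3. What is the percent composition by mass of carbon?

Element totals:
  C: 3
  H: 7
  Cl: 1
Molecular formula: C3H7Cl.
Molar mass = 78.539 g/mol.
Mass from C: 3 × 12.011 = 36.033 g/mol.
%C = 36.033 / 78.539 × 100 = 45.88%.

45.88%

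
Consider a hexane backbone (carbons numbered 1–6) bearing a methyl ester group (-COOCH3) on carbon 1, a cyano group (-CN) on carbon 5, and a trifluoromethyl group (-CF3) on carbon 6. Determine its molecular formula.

C10H14F3NO2

Atom tally by fragment:
  CH3OOCCH2 → C:3 H:5 O:2
  CH2 → C:1 H:2
  CH2 → C:1 H:2
  CH2 → C:1 H:2
  CH(CN) → C:2 H:1 N:1
  CH2CF3 → C:2 H:2 F:3
Element totals:
  C: 10
  H: 14
  F: 3
  N: 1
  O: 2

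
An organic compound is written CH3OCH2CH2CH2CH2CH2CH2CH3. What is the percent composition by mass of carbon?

73.78%

Element totals:
  C: 8
  H: 18
  O: 1
Molecular formula: C8H18O.
Molar mass = 130.231 g/mol.
Mass from C: 8 × 12.011 = 96.088 g/mol.
%C = 96.088 / 130.231 × 100 = 73.78%.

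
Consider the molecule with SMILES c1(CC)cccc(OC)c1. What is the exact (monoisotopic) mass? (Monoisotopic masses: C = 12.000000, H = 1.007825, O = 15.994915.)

Atom tally by fragment:
  benzene ring core → C:6 H:6
  (− 2 ring H displaced by substituents)
  + C2H5 → C:2 H:5
  + OCH3 → C:1 H:3 O:1
Element totals:
  C: 9
  H: 12
  O: 1
Molecular formula: C9H12O.
  M = 9(12.0) + 12(1.007825) + 15.994915
    = 108.000000 + 12.093900 + 15.994915 = 136.088815

136.0888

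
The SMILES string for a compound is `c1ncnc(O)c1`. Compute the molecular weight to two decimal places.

Atom tally by fragment:
  pyrimidine ring core → C:4 H:4 N:2
  (− 1 ring H displaced by substituents)
  + OH → O:1 H:1
Element totals:
  C: 4
  H: 4
  N: 2
  O: 1
Molecular formula: C4H4N2O.
  M = 4(12.011) + 4(1.008) + 2(14.007) + 15.999
    = 48.044 + 4.032 + 28.014 + 15.999 = 96.089

96.09 g/mol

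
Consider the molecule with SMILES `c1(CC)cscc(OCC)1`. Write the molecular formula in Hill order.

Atom tally by fragment:
  thiophene ring core → C:4 H:4 S:1
  (− 2 ring H displaced by substituents)
  + C2H5 → C:2 H:5
  + OC2H5 → C:2 H:5 O:1
Element totals:
  C: 8
  H: 12
  O: 1
  S: 1

C8H12OS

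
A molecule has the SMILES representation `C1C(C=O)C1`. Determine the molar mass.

Atom tally by fragment:
  cyclopropane ring core → C:3 H:6
  (− 1 ring H displaced by substituents)
  + CHO → C:1 H:1 O:1
Element totals:
  C: 4
  H: 6
  O: 1
Molecular formula: C4H6O.
  M = 4(12.011) + 6(1.008) + 15.999
    = 48.044 + 6.048 + 15.999 = 70.091

70.09 g/mol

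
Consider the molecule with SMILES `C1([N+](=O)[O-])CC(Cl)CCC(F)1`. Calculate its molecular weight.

Atom tally by fragment:
  cyclohexane ring core → C:6 H:12
  (− 3 ring H displaced by substituents)
  + NO2 → N:1 O:2
  + Cl → Cl:1
  + F → F:1
Element totals:
  C: 6
  H: 9
  Cl: 1
  F: 1
  N: 1
  O: 2
Molecular formula: C6H9ClFNO2.
  M = 6(12.011) + 9(1.008) + 35.45 + 18.998 + 14.007 + 2(15.999)
    = 72.066 + 9.072 + 35.450 + 18.998 + 14.007 + 31.998 = 181.591

181.59 g/mol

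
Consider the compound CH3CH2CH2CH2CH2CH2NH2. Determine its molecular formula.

Atom tally by fragment:
  CH3 → C:1 H:3
  CH2 → C:1 H:2
  CH2 → C:1 H:2
  CH2 → C:1 H:2
  CH2 → C:1 H:2
  CH2NH2 → C:1 H:4 N:1
Element totals:
  C: 6
  H: 15
  N: 1

C6H15N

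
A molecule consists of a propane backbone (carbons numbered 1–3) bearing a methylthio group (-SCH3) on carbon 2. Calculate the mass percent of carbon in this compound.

Atom tally by fragment:
  CH3 → C:1 H:3
  CH(SCH3) → C:2 H:4 S:1
  CH3 → C:1 H:3
Element totals:
  C: 4
  H: 10
  S: 1
Molecular formula: C4H10S.
Molar mass = 90.184 g/mol.
Mass from C: 4 × 12.011 = 48.044 g/mol.
%C = 48.044 / 90.184 × 100 = 53.27%.

53.27%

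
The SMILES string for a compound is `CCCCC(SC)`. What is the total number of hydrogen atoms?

Atom tally by fragment:
  CH3 → C:1 H:3
  CH2 → C:1 H:2
  CH2 → C:1 H:2
  CH2 → C:1 H:2
  CH2SCH3 → C:2 H:5 S:1
Element totals:
  C: 6
  H: 14
  S: 1

14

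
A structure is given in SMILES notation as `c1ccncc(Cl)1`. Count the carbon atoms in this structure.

Atom tally by fragment:
  pyridine ring core → C:5 H:5 N:1
  (− 1 ring H displaced by substituents)
  + Cl → Cl:1
Element totals:
  C: 5
  H: 4
  Cl: 1
  N: 1

5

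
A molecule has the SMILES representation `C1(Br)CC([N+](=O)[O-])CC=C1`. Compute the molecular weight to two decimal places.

Atom tally by fragment:
  cyclohexene ring core → C:6 H:10
  (− 2 ring H displaced by substituents)
  + Br → Br:1
  + NO2 → N:1 O:2
Element totals:
  C: 6
  H: 8
  Br: 1
  N: 1
  O: 2
Molecular formula: C6H8BrNO2.
  M = 6(12.011) + 8(1.008) + 79.904 + 14.007 + 2(15.999)
    = 72.066 + 8.064 + 79.904 + 14.007 + 31.998 = 206.039

206.04 g/mol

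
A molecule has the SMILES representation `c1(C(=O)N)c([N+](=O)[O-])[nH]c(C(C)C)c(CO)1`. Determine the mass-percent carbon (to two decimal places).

Atom tally by fragment:
  pyrrole ring core → C:4 H:5 N:1
  (− 4 ring H displaced by substituents)
  + CONH2 → C:1 H:2 O:1 N:1
  + NO2 → N:1 O:2
  + CH(CH3)2 → C:3 H:7
  + CH2OH → C:1 H:3 O:1
Element totals:
  C: 9
  H: 13
  N: 3
  O: 4
Molecular formula: C9H13N3O4.
Molar mass = 227.220 g/mol.
Mass from C: 9 × 12.011 = 108.099 g/mol.
%C = 108.099 / 227.220 × 100 = 47.57%.

47.57%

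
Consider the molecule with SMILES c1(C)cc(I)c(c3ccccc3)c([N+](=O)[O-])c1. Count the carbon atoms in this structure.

Atom tally by fragment:
  benzene ring core → C:6 H:6
  (− 4 ring H displaced by substituents)
  + CH3 → C:1 H:3
  + I → I:1
  + C6H5 → C:6 H:5
  + NO2 → N:1 O:2
Element totals:
  C: 13
  H: 10
  I: 1
  N: 1
  O: 2

13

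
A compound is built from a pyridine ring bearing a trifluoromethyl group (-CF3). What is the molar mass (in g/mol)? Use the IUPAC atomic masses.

147.10 g/mol

Atom tally by fragment:
  pyridine ring core → C:5 H:5 N:1
  (− 1 ring H displaced by substituents)
  + CF3 → C:1 F:3
Element totals:
  C: 6
  H: 4
  F: 3
  N: 1
Molecular formula: C6H4F3N.
  M = 6(12.011) + 4(1.008) + 3(18.998) + 14.007
    = 72.066 + 4.032 + 56.994 + 14.007 = 147.099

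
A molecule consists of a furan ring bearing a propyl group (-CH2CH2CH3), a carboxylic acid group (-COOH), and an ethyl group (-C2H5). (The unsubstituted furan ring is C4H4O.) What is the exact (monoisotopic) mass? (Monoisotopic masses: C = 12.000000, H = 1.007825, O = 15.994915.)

Atom tally by fragment:
  furan ring core → C:4 H:4 O:1
  (− 3 ring H displaced by substituents)
  + CH2CH2CH3 → C:3 H:7
  + COOH → C:1 H:1 O:2
  + C2H5 → C:2 H:5
Element totals:
  C: 10
  H: 14
  O: 3
Molecular formula: C10H14O3.
  M = 10(12.0) + 14(1.007825) + 3(15.994915)
    = 120.000000 + 14.109550 + 47.984745 = 182.094295

182.0943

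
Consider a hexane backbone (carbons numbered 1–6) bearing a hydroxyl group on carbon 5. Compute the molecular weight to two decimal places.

Atom tally by fragment:
  CH3 → C:1 H:3
  CH2 → C:1 H:2
  CH2 → C:1 H:2
  CH2 → C:1 H:2
  CH(OH) → C:1 H:2 O:1
  CH3 → C:1 H:3
Element totals:
  C: 6
  H: 14
  O: 1
Molecular formula: C6H14O.
  M = 6(12.011) + 14(1.008) + 15.999
    = 72.066 + 14.112 + 15.999 = 102.177

102.18 g/mol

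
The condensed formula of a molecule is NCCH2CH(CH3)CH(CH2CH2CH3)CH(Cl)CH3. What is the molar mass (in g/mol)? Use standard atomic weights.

Atom tally by fragment:
  NCCH2 → C:2 H:2 N:1
  CH(CH3) → C:2 H:4
  CH(CH2CH2CH3) → C:4 H:8
  CH(Cl) → C:1 H:1 Cl:1
  CH3 → C:1 H:3
Element totals:
  C: 10
  H: 18
  Cl: 1
  N: 1
Molecular formula: C10H18ClN.
  M = 10(12.011) + 18(1.008) + 35.45 + 14.007
    = 120.110 + 18.144 + 35.450 + 14.007 = 187.711

187.71 g/mol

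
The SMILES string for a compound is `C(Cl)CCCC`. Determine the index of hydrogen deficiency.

0

Atom tally by fragment:
  ClCH2 → C:1 H:2 Cl:1
  CH2 → C:1 H:2
  CH2 → C:1 H:2
  CH2 → C:1 H:2
  CH3 → C:1 H:3
Element totals:
  C: 5
  H: 11
  Cl: 1
Molecular formula: C5H11Cl.
DoU = (2C + 2 + N − H − X) / 2 = (2·5 + 2 + 0 − 11 − 1) / 2 = 0.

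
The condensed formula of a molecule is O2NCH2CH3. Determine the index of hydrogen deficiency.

1

Atom tally by fragment:
  O2NCH2 → C:1 H:2 N:1 O:2
  CH3 → C:1 H:3
Element totals:
  C: 2
  H: 5
  N: 1
  O: 2
Molecular formula: C2H5NO2.
DoU = (2C + 2 + N − H − X) / 2 = (2·2 + 2 + 1 − 5 − 0) / 2 = 1.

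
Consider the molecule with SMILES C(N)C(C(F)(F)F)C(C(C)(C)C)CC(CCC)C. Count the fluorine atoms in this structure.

3

Atom tally by fragment:
  H2NCH2 → C:1 H:4 N:1
  CH(CF3) → C:2 H:1 F:3
  CH(C(CH3)3) → C:5 H:10
  CH2 → C:1 H:2
  CH(CH2CH2CH3) → C:4 H:8
  CH3 → C:1 H:3
Element totals:
  C: 14
  H: 28
  F: 3
  N: 1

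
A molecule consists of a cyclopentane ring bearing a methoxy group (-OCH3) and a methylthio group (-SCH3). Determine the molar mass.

146.25 g/mol

Atom tally by fragment:
  cyclopentane ring core → C:5 H:10
  (− 2 ring H displaced by substituents)
  + OCH3 → C:1 H:3 O:1
  + SCH3 → C:1 H:3 S:1
Element totals:
  C: 7
  H: 14
  O: 1
  S: 1
Molecular formula: C7H14OS.
  M = 7(12.011) + 14(1.008) + 15.999 + 32.06
    = 84.077 + 14.112 + 15.999 + 32.060 = 146.248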